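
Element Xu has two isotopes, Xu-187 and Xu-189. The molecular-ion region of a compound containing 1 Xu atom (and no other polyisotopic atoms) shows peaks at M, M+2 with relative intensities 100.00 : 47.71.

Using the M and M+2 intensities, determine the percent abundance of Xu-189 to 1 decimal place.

32.3%

If p is the fraction of Xu that is Xu-187, then I(M+2)/I(M) = [C(1,1)·p^0·(1−p)] / p^1 = 1·(1−p)/p = 47.71/100.00 = 0.4771
(1−p)/p = 0.4771/1 = 0.4771  ⇒  p = 1/(1 + 0.4771) = 0.6770
Xu-187: 67.7%, Xu-189: 32.3%.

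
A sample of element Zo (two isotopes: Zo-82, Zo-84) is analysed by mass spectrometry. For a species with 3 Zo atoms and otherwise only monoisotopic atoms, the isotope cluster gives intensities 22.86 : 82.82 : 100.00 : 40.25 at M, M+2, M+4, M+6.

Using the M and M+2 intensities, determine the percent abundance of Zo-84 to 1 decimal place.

54.7%

If p is the fraction of Zo that is Zo-82, then I(M+2)/I(M) = [C(3,1)·p^2·(1−p)] / p^3 = 3·(1−p)/p = 82.82/22.86 = 3.6229
(1−p)/p = 3.6229/3 = 1.2076  ⇒  p = 1/(1 + 1.2076) = 0.4530
Zo-82: 45.3%, Zo-84: 54.7%.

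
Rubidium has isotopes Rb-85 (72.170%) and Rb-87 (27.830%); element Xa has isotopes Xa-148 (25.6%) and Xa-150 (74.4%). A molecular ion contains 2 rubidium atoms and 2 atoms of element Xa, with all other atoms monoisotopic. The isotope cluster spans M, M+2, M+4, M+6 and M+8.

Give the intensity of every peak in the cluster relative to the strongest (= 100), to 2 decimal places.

Rubidium pattern (n=2): 0.52085089 : 0.40169822 : 0.07745089
Element Xa pattern (n=2): 0.065536 : 0.380928 : 0.553536
Convolve the two distributions (both contribute in 2-u steps):
  M: 0.52085089×0.065536 = 0.034134
  M+2: 0.52085089×0.380928 + 0.40169822×0.065536 = 0.224732
  M+4: 0.52085089×0.553536 + 0.40169822×0.380928 + 0.07745089×0.065536 = 0.446404
  M+6: 0.40169822×0.553536 + 0.07745089×0.380928 = 0.251858
  M+8: 0.07745089×0.553536 = 0.042872
Scale to base peak (0.446404) = 100: 7.65 : 50.34 : 100.00 : 56.42 : 9.60

7.65 : 50.34 : 100.00 : 56.42 : 9.60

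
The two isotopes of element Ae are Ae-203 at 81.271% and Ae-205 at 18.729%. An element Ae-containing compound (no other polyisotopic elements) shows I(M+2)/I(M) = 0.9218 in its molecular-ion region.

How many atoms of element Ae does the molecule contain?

The M+2/M ratio from n Ae atoms is n · q/p = n · 0.18729/0.81271.
n = 0.9218 × 0.81271/0.18729 = 4.00 ≈ 4

4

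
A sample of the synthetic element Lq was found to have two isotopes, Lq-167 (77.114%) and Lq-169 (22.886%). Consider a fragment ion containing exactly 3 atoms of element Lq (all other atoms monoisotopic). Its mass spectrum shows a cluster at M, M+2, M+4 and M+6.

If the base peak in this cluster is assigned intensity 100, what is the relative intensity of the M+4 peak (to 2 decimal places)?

Term probabilities: M 0.4586, M+2 0.4083, M+4 0.1212, M+6 0.0120. Base peak = M.
P(M) = C(3,0) × 0.77114^3 × 0.22886^0 = 1 × 0.45856372 × 1.0000 = 0.458564 (base)
P(M+4) = C(3,2) × 0.77114^1 × 0.22886^2 = 3 × 0.77114 × 0.0523769 = 0.121170
Relative intensity = 0.121170 / 0.458564 × 100 = 26.42

26.42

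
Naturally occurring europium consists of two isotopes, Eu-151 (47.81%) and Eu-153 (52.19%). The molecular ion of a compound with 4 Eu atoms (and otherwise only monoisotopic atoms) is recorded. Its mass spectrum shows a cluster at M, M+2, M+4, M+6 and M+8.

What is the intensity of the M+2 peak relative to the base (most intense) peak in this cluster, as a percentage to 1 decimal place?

61.1%

(0.4781 + 0.5219)^4 gives M 0.0522, M+2 0.2281, M+4 0.3736, M+6 0.2719, M+8 0.0742; the largest is M+4.
P(M+4) = C(4,2) × 0.4781^2 × 0.5219^2 = 6 × 0.22857961 × 0.27237961 = 0.373563 (base)
P(M+2) = C(4,1) × 0.4781^3 × 0.5219^1 = 4 × 0.10928391 × 0.5219 = 0.228141
Relative intensity = 0.228141 / 0.373563 × 100 = 61.1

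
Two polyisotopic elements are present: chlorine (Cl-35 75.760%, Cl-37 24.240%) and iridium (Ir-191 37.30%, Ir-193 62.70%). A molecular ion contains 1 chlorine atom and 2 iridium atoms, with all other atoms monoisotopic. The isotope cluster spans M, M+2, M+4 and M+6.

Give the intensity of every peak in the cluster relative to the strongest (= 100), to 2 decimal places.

25.63 : 94.38 : 100.00 : 23.17

Chlorine pattern (n=1): 0.7576 : 0.2424
Iridium pattern (n=2): 0.139129 : 0.467742 : 0.393129
Convolve the two distributions (both contribute in 2-u steps):
  M: 0.7576×0.139129 = 0.105404
  M+2: 0.7576×0.467742 + 0.2424×0.139129 = 0.388086
  M+4: 0.7576×0.393129 + 0.2424×0.467742 = 0.411215
  M+6: 0.2424×0.393129 = 0.095294
Scale to base peak (0.411215) = 100: 25.63 : 94.38 : 100.00 : 23.17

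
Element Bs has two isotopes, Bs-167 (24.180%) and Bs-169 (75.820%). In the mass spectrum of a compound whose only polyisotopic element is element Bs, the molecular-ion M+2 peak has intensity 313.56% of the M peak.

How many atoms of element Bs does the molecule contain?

1

For n independent Bs atoms, I(M+2)/I(M) = n · (abundance Bs-169) / (abundance Bs-167) = n · 0.75820/0.24180.
n = 3.1356 × 0.24180/0.75820 = 1.00 ≈ 1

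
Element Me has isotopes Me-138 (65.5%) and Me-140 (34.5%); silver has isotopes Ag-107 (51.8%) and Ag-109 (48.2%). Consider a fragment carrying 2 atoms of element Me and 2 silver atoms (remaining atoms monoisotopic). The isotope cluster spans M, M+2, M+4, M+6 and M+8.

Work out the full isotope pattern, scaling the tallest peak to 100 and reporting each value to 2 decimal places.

Element Me pattern (n=2): 0.429025 : 0.45195 : 0.119025
Silver pattern (n=2): 0.268324 : 0.499352 : 0.232324
Convolve the two distributions (both contribute in 2-u steps):
  M: 0.429025×0.268324 = 0.115118
  M+2: 0.429025×0.499352 + 0.45195×0.268324 = 0.335504
  M+4: 0.429025×0.232324 + 0.45195×0.499352 + 0.119025×0.268324 = 0.357292
  M+6: 0.45195×0.232324 + 0.119025×0.499352 = 0.164434
  M+8: 0.119025×0.232324 = 0.027652
Scale to base peak (0.357292) = 100: 32.22 : 93.90 : 100.00 : 46.02 : 7.74

32.22 : 93.90 : 100.00 : 46.02 : 7.74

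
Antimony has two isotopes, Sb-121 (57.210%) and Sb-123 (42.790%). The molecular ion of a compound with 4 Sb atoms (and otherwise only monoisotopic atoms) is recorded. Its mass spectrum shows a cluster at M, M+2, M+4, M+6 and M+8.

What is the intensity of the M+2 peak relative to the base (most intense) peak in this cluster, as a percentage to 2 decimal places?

89.13%

Term probabilities: M 0.1071, M+2 0.3205, M+4 0.3596, M+6 0.1793, M+8 0.0335. Base peak = M+4.
P(M+4) = C(4,2) × 0.57210^2 × 0.42790^2 = 6 × 0.32729841 × 0.18309841 = 0.359567 (base)
P(M+2) = C(4,1) × 0.57210^3 × 0.42790^1 = 4 × 0.18724742 × 0.4279 = 0.320493
Relative intensity = 0.320493 / 0.359567 × 100 = 89.13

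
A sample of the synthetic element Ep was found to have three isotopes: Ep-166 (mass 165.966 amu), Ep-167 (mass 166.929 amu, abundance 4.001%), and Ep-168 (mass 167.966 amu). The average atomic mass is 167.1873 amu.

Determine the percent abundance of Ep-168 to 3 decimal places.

Let x and y be the fractions of Ep-166 and Ep-168. Then x + y = 1 − 0.04001 = 0.95999 and 165.966x + 167.966y = 167.1873 − 0.04001×166.929 = 160.50847071.
Substituting: 165.966x + 167.966(0.95999 − x) = 160.50847071
(165.966 − 167.966)x = -0.73720963  ⇒  x = 0.36860, y = 0.59139
Ep-166: 36.860%, Ep-168: 59.139%.

59.139%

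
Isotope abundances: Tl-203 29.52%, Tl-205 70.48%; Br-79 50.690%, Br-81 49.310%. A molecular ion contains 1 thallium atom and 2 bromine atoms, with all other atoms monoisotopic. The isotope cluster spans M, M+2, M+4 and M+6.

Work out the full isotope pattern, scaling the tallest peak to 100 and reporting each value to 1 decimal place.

17.9 : 77.5 : 100.0 : 40.4

Thallium pattern (n=1): 0.2952 : 0.7048
Bromine pattern (n=2): 0.25694761 : 0.49990478 : 0.24314761
Convolve the two distributions (both contribute in 2-u steps):
  M: 0.2952×0.25694761 = 0.075851
  M+2: 0.2952×0.49990478 + 0.7048×0.25694761 = 0.328669
  M+4: 0.2952×0.24314761 + 0.7048×0.49990478 = 0.424110
  M+6: 0.7048×0.24314761 = 0.171370
Scale to base peak (0.424110) = 100: 17.9 : 77.5 : 100.0 : 40.4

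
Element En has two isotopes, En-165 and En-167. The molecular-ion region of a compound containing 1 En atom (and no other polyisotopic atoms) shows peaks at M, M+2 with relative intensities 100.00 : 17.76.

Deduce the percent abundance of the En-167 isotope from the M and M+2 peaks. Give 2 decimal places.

15.08%

Let p = fractional abundance of En-165. I(M+2)/I(M) = [C(1,1)·p^0·(1−p)] / p^1 = 1·(1−p)/p = 17.76/100.00 = 0.1776
(1−p)/p = 0.1776/1 = 0.1776  ⇒  p = 1/(1 + 0.1776) = 0.8492
En-165: 84.92%, En-167: 15.08%.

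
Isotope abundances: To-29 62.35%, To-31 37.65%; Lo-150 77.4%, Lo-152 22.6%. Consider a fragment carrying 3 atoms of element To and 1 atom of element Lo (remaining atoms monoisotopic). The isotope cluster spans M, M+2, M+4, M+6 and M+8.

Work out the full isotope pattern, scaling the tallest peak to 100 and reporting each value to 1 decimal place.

47.5 : 100.0 : 77.1 : 25.7 : 3.1

Element To pattern (n=3): 0.24238703 : 0.43909567 : 0.26514758 : 0.05336972
Element Lo pattern (n=1): 0.7740 : 0.2260
Convolve the two distributions (both contribute in 2-u steps):
  M: 0.24238703×0.7740 = 0.187608
  M+2: 0.24238703×0.2260 + 0.43909567×0.7740 = 0.394640
  M+4: 0.43909567×0.2260 + 0.26514758×0.7740 = 0.304460
  M+6: 0.26514758×0.2260 + 0.05336972×0.7740 = 0.101232
  M+8: 0.05336972×0.2260 = 0.012062
Scale to base peak (0.394640) = 100: 47.5 : 100.0 : 77.1 : 25.7 : 3.1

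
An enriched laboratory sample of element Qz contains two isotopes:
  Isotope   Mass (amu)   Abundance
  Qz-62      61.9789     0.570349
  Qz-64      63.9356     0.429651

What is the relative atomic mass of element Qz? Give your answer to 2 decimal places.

62.82 amu

Ar = Σ fᵢ·mᵢ = 0.570349 × 61.9789 + 0.429651 × 63.9356
= 35.34960 + 27.46999 = 62.81959 amu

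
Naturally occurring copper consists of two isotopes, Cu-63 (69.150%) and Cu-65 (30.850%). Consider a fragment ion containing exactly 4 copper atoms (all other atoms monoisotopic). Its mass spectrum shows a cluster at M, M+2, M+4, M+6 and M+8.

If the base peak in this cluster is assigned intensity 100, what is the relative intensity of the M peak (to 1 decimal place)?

(0.69150 + 0.30850)^4 gives M 0.2286, M+2 0.4080, M+4 0.2731, M+6 0.0812, M+8 0.0091; the largest is M+2.
P(M+2) = C(4,1) × 0.69150^3 × 0.30850^1 = 4 × 0.33065611 × 0.3085 = 0.408030 (base)
P(M) = C(4,0) × 0.69150^4 × 0.30850^0 = 1 × 0.2286487 × 1.0000 = 0.228649
Relative intensity = 0.228649 / 0.408030 × 100 = 56.0

56.0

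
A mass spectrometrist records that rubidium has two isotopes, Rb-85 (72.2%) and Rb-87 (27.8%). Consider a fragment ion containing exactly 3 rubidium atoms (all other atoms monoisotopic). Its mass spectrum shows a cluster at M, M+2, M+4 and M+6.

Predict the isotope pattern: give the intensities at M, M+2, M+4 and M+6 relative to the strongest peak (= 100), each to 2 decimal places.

86.57 : 100.00 : 38.50 : 4.94

Expanding (0.722 + 0.278)^3:
P(M) = 0.722^3 = 0.376367
P(M+2) = 3 × 0.722^2 × 0.278^1 = 0.434751
P(M+4) = 3 × 0.722^1 × 0.278^2 = 0.167397
P(M+6) = 0.278^3 = 0.021485
The M+2 peak is largest (0.434751); scaling to 100 gives 86.57 : 100.00 : 38.50 : 4.94.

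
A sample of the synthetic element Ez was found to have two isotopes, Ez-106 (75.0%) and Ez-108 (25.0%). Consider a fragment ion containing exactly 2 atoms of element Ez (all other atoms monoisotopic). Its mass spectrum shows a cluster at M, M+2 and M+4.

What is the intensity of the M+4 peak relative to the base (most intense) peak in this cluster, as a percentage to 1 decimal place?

11.1%

(0.750 + 0.250)^2 gives M 0.5625, M+2 0.3750, M+4 0.0625; the largest is M.
P(M) = C(2,0) × 0.750^2 × 0.250^0 = 1 × 0.5625 × 1.0000 = 0.562500 (base)
P(M+4) = C(2,2) × 0.750^0 × 0.250^2 = 1 × 1.0000 × 0.0625 = 0.062500
Relative intensity = 0.062500 / 0.562500 × 100 = 11.1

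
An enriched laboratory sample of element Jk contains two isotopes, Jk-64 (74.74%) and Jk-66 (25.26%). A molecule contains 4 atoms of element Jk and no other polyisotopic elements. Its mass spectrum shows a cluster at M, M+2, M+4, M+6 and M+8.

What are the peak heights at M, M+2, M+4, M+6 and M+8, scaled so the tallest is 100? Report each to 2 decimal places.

Expanding (0.7474 + 0.2526)^4:
P(M) = 0.7474^4 = 0.312042
P(M+2) = 4 × 0.7474^3 × 0.2526^1 = 0.421845
P(M+4) = 6 × 0.7474^2 × 0.2526^2 = 0.213857
P(M+6) = 4 × 0.7474^1 × 0.2526^3 = 0.048185
P(M+8) = 0.2526^4 = 0.004071
The M+2 peak is largest (0.421845); scaling to 100 gives 73.97 : 100.00 : 50.70 : 11.42 : 0.97.

73.97 : 100.00 : 50.70 : 11.42 : 0.97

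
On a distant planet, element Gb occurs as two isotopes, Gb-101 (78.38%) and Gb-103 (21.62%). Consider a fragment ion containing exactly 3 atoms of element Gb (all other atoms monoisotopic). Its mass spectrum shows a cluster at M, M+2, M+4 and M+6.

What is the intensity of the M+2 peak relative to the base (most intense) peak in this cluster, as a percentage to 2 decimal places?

82.75%

Binomial terms of (0.7838 + 0.2162)^3: M 0.4815, M+2 0.3985, M+4 0.1099, M+6 0.0101 → M is the base peak.
P(M) = C(3,0) × 0.7838^3 × 0.2162^0 = 1 × 0.4815216 × 1.0000 = 0.481522 (base)
P(M+2) = C(3,1) × 0.7838^2 × 0.2162^1 = 3 × 0.61434244 × 0.2162 = 0.398463
Relative intensity = 0.398463 / 0.481522 × 100 = 82.75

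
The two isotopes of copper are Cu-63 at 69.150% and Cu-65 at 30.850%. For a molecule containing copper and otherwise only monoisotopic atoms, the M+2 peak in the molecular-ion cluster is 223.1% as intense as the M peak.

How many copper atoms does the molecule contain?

The M+2/M ratio from n Cu atoms is n · q/p = n · 0.30850/0.69150.
n = 2.231 × 0.69150/0.30850 = 5.00 ≈ 5

5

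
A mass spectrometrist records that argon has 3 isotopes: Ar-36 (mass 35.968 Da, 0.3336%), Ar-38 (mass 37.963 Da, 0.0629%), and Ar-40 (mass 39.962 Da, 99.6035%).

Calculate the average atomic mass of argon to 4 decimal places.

39.9474 Da

The abundance-weighted mean is 0.003336 × 35.968 + 0.000629 × 37.963 + 0.996035 × 39.962
= 0.11999 + 0.02388 + 39.80355 = 39.94742 Da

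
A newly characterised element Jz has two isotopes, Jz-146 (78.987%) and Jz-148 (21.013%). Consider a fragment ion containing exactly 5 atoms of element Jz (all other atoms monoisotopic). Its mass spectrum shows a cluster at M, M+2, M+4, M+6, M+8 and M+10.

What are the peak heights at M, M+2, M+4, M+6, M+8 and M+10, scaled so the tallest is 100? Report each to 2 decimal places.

75.18 : 100.00 : 53.21 : 14.15 : 1.88 : 0.10

Expanding (0.78987 + 0.21013)^5:
P(M) = 0.78987^5 = 0.307453
P(M+2) = 5 × 0.78987^4 × 0.21013^1 = 0.408960
P(M+4) = 10 × 0.78987^3 × 0.21013^2 = 0.217592
P(M+6) = 10 × 0.78987^2 × 0.21013^3 = 0.057886
P(M+8) = 5 × 0.78987^1 × 0.21013^4 = 0.007700
P(M+10) = 0.21013^5 = 0.000410
The M+2 peak is largest (0.408960); scaling to 100 gives 75.18 : 100.00 : 53.21 : 14.15 : 1.88 : 0.10.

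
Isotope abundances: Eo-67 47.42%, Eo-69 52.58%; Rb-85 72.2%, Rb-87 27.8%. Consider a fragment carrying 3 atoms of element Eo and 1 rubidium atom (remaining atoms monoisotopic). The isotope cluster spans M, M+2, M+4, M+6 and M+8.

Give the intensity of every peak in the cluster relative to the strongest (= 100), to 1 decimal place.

20.1 : 74.7 : 100.0 : 56.0 : 10.6

Element Eo pattern (n=3): 0.10663129 : 0.35470306 : 0.39330002 : 0.14536563
Rubidium pattern (n=1): 0.7220 : 0.2780
Convolve the two distributions (both contribute in 2-u steps):
  M: 0.10663129×0.7220 = 0.076988
  M+2: 0.10663129×0.2780 + 0.35470306×0.7220 = 0.285739
  M+4: 0.35470306×0.2780 + 0.39330002×0.7220 = 0.382570
  M+6: 0.39330002×0.2780 + 0.14536563×0.7220 = 0.214291
  M+8: 0.14536563×0.2780 = 0.040412
Scale to base peak (0.382570) = 100: 20.1 : 74.7 : 100.0 : 56.0 : 10.6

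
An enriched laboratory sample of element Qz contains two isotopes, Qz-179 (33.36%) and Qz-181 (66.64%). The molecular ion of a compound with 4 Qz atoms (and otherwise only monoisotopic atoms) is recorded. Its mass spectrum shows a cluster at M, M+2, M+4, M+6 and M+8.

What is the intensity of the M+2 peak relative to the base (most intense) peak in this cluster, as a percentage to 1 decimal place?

25.1%

(0.3336 + 0.6664)^4 gives M 0.0124, M+2 0.0990, M+4 0.2965, M+6 0.3949, M+8 0.1972; the largest is M+6.
P(M+6) = C(4,3) × 0.3336^1 × 0.6664^3 = 4 × 0.3336 × 0.29594088 = 0.394904 (base)
P(M+2) = C(4,1) × 0.3336^3 × 0.6664^1 = 4 × 0.037126 × 0.6664 = 0.098963
Relative intensity = 0.098963 / 0.394904 × 100 = 25.1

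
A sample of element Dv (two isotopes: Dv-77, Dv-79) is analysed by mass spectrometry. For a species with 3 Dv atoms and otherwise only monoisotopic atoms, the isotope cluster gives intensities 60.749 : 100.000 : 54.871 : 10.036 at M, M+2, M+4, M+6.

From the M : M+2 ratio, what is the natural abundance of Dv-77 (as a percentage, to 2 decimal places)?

Write p for the Dv-77 fraction. I(M+2)/I(M) = [C(3,1)·p^2·(1−p)] / p^3 = 3·(1−p)/p = 100.000/60.749 = 1.6461
(1−p)/p = 1.6461/3 = 0.5487  ⇒  p = 1/(1 + 0.5487) = 0.6457
Dv-77: 64.57%, Dv-79: 35.43%.

64.57%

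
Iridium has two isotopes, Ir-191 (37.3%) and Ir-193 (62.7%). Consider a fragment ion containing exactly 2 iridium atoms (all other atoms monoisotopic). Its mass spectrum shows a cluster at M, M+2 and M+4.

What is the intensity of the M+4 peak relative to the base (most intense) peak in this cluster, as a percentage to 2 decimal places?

84.05%

(0.373 + 0.627)^2 gives M 0.1391, M+2 0.4677, M+4 0.3931; the largest is M+2.
P(M+2) = C(2,1) × 0.373^1 × 0.627^1 = 2 × 0.3730 × 0.6270 = 0.467742 (base)
P(M+4) = C(2,2) × 0.373^0 × 0.627^2 = 1 × 1.0000 × 0.393129 = 0.393129
Relative intensity = 0.393129 / 0.467742 × 100 = 84.05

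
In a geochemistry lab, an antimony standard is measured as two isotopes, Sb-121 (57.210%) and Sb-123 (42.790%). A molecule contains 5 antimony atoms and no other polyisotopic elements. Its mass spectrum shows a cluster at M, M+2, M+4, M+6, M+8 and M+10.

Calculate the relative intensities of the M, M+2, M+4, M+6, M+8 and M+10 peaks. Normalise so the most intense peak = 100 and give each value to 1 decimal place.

17.9 : 66.8 : 100.0 : 74.8 : 28.0 : 4.2

The 5 Sb atoms are independent, so intensities follow the terms of (0.57210 + 0.42790)^5.
P(M) = 0.57210^5 = 0.061286
P(M+2) = 5 × 0.57210^4 × 0.42790^1 = 0.229192
P(M+4) = 10 × 0.57210^3 × 0.42790^2 = 0.342847
P(M+6) = 10 × 0.57210^2 × 0.42790^3 = 0.256431
P(M+8) = 5 × 0.57210^1 × 0.42790^4 = 0.095898
P(M+10) = 0.42790^5 = 0.014345
The M+4 peak is largest (0.342847); scaling to 100 gives 17.9 : 66.8 : 100.0 : 74.8 : 28.0 : 4.2.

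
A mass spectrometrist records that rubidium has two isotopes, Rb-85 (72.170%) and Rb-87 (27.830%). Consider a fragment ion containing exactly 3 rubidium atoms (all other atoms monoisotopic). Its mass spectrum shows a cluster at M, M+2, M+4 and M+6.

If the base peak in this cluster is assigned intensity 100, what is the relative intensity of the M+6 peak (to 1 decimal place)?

5.0

Term probabilities: M 0.3759, M+2 0.4349, M+4 0.1677, M+6 0.0216. Base peak = M+2.
P(M+2) = C(3,1) × 0.72170^2 × 0.27830^1 = 3 × 0.52085089 × 0.2783 = 0.434858 (base)
P(M+6) = C(3,3) × 0.72170^0 × 0.27830^3 = 1 × 1.0000 × 0.02155458 = 0.021555
Relative intensity = 0.021555 / 0.434858 × 100 = 5.0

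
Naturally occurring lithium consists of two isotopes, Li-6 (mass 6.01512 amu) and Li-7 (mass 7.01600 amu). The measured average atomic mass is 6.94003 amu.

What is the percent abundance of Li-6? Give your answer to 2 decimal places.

With x = fraction of Li-6 (so Li-7 is 1 − x):
6.01512·x + 7.01600·(1 − x) = 6.94003
(6.01512 − 7.01600)·x = 6.94003 − 7.01600
x = -0.07597 / -1.00088 = 0.07590 → 7.59% Li-6, 92.41% Li-7.

7.59%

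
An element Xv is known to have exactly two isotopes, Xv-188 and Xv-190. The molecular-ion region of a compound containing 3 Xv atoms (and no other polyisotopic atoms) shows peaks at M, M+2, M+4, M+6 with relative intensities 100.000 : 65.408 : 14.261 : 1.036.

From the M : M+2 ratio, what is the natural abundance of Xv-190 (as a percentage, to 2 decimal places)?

Let p = fractional abundance of Xv-188. I(M+2)/I(M) = [C(3,1)·p^2·(1−p)] / p^3 = 3·(1−p)/p = 65.408/100.000 = 0.6541
(1−p)/p = 0.6541/3 = 0.2180  ⇒  p = 1/(1 + 0.2180) = 0.8210
Xv-188: 82.10%, Xv-190: 17.90%.

17.90%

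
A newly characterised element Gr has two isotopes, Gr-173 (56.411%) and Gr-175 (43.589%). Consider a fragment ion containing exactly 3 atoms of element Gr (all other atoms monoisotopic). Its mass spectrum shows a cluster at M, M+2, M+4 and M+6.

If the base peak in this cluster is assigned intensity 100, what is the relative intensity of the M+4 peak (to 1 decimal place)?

77.3

(0.56411 + 0.43589)^3 gives M 0.1795, M+2 0.4161, M+4 0.3215, M+6 0.0828; the largest is M+2.
P(M+2) = C(3,1) × 0.56411^2 × 0.43589^1 = 3 × 0.31822009 × 0.43589 = 0.416127 (base)
P(M+4) = C(3,2) × 0.56411^1 × 0.43589^2 = 3 × 0.56411 × 0.19000009 = 0.321543
Relative intensity = 0.321543 / 0.416127 × 100 = 77.3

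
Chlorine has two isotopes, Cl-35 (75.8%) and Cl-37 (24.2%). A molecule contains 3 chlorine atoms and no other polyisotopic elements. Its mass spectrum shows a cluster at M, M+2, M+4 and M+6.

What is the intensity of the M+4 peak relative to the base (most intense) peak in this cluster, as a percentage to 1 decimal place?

30.6%

Binomial terms of (0.758 + 0.242)^3: M 0.4355, M+2 0.4171, M+4 0.1332, M+6 0.0142 → M is the base peak.
P(M) = C(3,0) × 0.758^3 × 0.242^0 = 1 × 0.43551951 × 1.0000 = 0.435520 (base)
P(M+4) = C(3,2) × 0.758^1 × 0.242^2 = 3 × 0.7580 × 0.058564 = 0.133175
Relative intensity = 0.133175 / 0.435520 × 100 = 30.6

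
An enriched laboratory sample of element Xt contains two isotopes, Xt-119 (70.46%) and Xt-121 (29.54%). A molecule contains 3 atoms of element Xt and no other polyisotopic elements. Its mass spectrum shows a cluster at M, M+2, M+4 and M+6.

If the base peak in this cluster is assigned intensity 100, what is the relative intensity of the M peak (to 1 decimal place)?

Term probabilities: M 0.3498, M+2 0.4400, M+4 0.1845, M+6 0.0258. Base peak = M+2.
P(M+2) = C(3,1) × 0.7046^2 × 0.2954^1 = 3 × 0.49646116 × 0.2954 = 0.439964 (base)
P(M) = C(3,0) × 0.7046^3 × 0.2954^0 = 1 × 0.34980653 × 1.0000 = 0.349807
Relative intensity = 0.349807 / 0.439964 × 100 = 79.5

79.5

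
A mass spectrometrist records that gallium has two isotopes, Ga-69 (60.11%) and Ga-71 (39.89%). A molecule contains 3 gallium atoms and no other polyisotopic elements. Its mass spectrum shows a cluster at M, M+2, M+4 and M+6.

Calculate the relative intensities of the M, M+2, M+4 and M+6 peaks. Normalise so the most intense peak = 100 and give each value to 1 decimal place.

Each Ga atom is independently Ga-69 (p = 0.6011) or Ga-71 (q = 0.3989); the cluster is the binomial expansion (p + q)^3.
P(M) = 0.6011^3 = 0.217190
P(M+2) = 3 × 0.6011^2 × 0.3989^1 = 0.432393
P(M+4) = 3 × 0.6011^1 × 0.3989^2 = 0.286943
P(M+6) = 0.3989^3 = 0.063473
The M+2 peak is largest (0.432393); scaling to 100 gives 50.2 : 100.0 : 66.4 : 14.7.

50.2 : 100.0 : 66.4 : 14.7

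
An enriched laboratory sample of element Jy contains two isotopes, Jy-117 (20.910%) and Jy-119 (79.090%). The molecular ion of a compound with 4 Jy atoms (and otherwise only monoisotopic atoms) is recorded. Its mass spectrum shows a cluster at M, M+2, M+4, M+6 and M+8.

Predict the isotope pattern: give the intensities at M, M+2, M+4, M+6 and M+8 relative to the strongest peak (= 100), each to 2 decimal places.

0.46 : 6.99 : 39.66 : 100.00 : 94.56

Each Jy atom is independently Jy-117 (p = 0.20910) or Jy-119 (q = 0.79090); the cluster is the binomial expansion (p + q)^4.
P(M) = 0.20910^4 = 0.001912
P(M+2) = 4 × 0.20910^3 × 0.79090^1 = 0.028923
P(M+4) = 6 × 0.20910^2 × 0.79090^2 = 0.164098
P(M+6) = 4 × 0.20910^1 × 0.79090^3 = 0.413789
P(M+8) = 0.79090^4 = 0.391279
The M+6 peak is largest (0.413789); scaling to 100 gives 0.46 : 6.99 : 39.66 : 100.00 : 94.56.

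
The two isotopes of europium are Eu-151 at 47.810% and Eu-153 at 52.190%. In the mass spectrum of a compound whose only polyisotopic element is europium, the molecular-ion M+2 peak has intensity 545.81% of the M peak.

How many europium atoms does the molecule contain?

The M+2/M ratio from n Eu atoms is n · q/p = n · 0.52190/0.47810.
n = 5.4581 × 0.47810/0.52190 = 5.00 ≈ 5

5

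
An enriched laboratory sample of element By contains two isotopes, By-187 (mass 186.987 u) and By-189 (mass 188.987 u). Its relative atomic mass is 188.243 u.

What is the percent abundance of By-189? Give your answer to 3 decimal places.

62.800%

With x = fraction of By-187 (so By-189 is 1 − x):
186.987·x + 188.987·(1 − x) = 188.243
(186.987 − 188.987)·x = 188.243 − 188.987
x = -0.744 / -2.000 = 0.37200 → 37.200% By-187, 62.800% By-189.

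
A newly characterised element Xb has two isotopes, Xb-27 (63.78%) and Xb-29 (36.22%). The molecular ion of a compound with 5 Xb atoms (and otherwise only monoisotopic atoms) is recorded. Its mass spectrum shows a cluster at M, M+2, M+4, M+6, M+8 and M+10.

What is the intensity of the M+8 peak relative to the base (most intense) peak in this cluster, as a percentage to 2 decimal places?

16.12%

Binomial terms of (0.6378 + 0.3622)^5: M 0.1055, M+2 0.2997, M+4 0.3404, M+6 0.1933, M+8 0.0549, M+10 0.0062 → M+4 is the base peak.
P(M+4) = C(5,2) × 0.6378^3 × 0.3622^2 = 10 × 0.25944992 × 0.13118884 = 0.340369 (base)
P(M+8) = C(5,4) × 0.6378^1 × 0.3622^4 = 5 × 0.6378 × 0.01721051 = 0.054884
Relative intensity = 0.054884 / 0.340369 × 100 = 16.12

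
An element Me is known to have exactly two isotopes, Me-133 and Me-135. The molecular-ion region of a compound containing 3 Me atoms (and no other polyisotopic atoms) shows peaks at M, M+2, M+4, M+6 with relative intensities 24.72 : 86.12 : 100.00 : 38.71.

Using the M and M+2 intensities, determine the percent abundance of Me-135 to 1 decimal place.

Let p = fractional abundance of Me-133. I(M+2)/I(M) = [C(3,1)·p^2·(1−p)] / p^3 = 3·(1−p)/p = 86.12/24.72 = 3.4838
(1−p)/p = 3.4838/3 = 1.1613  ⇒  p = 1/(1 + 1.1613) = 0.4627
Me-133: 46.3%, Me-135: 53.7%.

53.7%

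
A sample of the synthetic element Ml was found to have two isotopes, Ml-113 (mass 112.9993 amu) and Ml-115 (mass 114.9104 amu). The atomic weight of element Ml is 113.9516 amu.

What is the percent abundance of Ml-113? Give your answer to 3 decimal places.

Writing the weighted mean with unknown fraction x of Ml-113:
112.9993·x + 114.9104·(1 − x) = 113.9516
(112.9993 − 114.9104)·x = 113.9516 − 114.9104
x = -0.9588 / -1.9111 = 0.50170 → 50.170% Ml-113, 49.830% Ml-115.

50.170%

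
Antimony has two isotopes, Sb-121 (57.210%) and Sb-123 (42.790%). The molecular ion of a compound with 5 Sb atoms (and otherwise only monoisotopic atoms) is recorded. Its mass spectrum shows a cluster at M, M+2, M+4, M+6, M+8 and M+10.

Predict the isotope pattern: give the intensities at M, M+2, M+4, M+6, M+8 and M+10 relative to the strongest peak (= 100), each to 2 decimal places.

17.88 : 66.85 : 100.00 : 74.79 : 27.97 : 4.18

Expanding (0.57210 + 0.42790)^5:
P(M) = 0.57210^5 = 0.061286
P(M+2) = 5 × 0.57210^4 × 0.42790^1 = 0.229192
P(M+4) = 10 × 0.57210^3 × 0.42790^2 = 0.342847
P(M+6) = 10 × 0.57210^2 × 0.42790^3 = 0.256431
P(M+8) = 5 × 0.57210^1 × 0.42790^4 = 0.095898
P(M+10) = 0.42790^5 = 0.014345
The M+4 peak is largest (0.342847); scaling to 100 gives 17.88 : 66.85 : 100.00 : 74.79 : 27.97 : 4.18.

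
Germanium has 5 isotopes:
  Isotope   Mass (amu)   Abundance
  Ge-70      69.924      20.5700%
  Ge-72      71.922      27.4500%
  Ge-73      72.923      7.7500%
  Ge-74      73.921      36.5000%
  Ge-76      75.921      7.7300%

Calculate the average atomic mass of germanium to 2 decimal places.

Ar = Σ fᵢ·mᵢ = 0.205700 × 69.924 + 0.274500 × 71.922 + 0.077500 × 72.923 + 0.365000 × 73.921 + 0.077300 × 75.921
= 14.3834 + 19.7426 + 5.6515 + 26.9812 + 5.8687 = 72.6274 amu

72.63 amu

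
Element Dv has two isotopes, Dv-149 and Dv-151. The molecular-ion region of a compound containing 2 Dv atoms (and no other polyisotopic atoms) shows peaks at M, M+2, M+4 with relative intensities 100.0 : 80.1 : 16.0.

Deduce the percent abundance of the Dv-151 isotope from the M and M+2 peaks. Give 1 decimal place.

Let p = fractional abundance of Dv-149. I(M+2)/I(M) = [C(2,1)·p^1·(1−p)] / p^2 = 2·(1−p)/p = 80.1/100.0 = 0.8010
(1−p)/p = 0.8010/2 = 0.4005  ⇒  p = 1/(1 + 0.4005) = 0.7140
Dv-149: 71.4%, Dv-151: 28.6%.

28.6%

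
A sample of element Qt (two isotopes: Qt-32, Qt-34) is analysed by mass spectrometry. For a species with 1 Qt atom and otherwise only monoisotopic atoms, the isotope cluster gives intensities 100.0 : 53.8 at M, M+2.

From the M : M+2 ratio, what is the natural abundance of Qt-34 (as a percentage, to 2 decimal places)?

If p is the fraction of Qt that is Qt-32, then I(M+2)/I(M) = [C(1,1)·p^0·(1−p)] / p^1 = 1·(1−p)/p = 53.8/100.0 = 0.5380
(1−p)/p = 0.5380/1 = 0.5380  ⇒  p = 1/(1 + 0.5380) = 0.6502
Qt-32: 65.02%, Qt-34: 34.98%.

34.98%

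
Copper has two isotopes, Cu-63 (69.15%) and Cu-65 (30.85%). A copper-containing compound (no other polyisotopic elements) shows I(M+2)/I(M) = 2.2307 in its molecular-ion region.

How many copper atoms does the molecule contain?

For n independent Cu atoms, I(M+2)/I(M) = n · (abundance Cu-65) / (abundance Cu-63) = n · 0.3085/0.6915.
n = 2.2307 × 0.6915/0.3085 = 5.00 ≈ 5

5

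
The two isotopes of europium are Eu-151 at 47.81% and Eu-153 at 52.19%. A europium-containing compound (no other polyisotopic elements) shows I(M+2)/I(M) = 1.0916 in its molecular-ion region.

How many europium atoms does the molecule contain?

1

With n Eu atoms, P(M+2)/P(M) = C(n,1)·p^(n−1)q / p^n = n·q/p = n · 0.5219/0.4781.
n = 1.0916 × 0.4781/0.5219 = 1.00 ≈ 1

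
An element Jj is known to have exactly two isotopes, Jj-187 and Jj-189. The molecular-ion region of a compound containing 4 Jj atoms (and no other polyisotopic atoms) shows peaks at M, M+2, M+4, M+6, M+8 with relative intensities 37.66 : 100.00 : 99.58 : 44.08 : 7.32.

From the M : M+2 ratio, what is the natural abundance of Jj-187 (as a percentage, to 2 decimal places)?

Let p = fractional abundance of Jj-187. I(M+2)/I(M) = [C(4,1)·p^3·(1−p)] / p^4 = 4·(1−p)/p = 100.00/37.66 = 2.6553
(1−p)/p = 2.6553/4 = 0.6638  ⇒  p = 1/(1 + 0.6638) = 0.6010
Jj-187: 60.10%, Jj-189: 39.90%.

60.10%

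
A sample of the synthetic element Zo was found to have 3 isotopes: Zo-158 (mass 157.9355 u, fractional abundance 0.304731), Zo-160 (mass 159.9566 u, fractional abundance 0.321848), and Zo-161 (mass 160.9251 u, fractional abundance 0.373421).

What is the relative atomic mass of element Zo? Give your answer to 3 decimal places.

159.702 u

Ar = Σ fᵢ·mᵢ = 0.304731 × 157.9355 + 0.321848 × 159.9566 + 0.373421 × 160.9251
= 48.12784 + 51.48171 + 60.09281 = 159.70236 u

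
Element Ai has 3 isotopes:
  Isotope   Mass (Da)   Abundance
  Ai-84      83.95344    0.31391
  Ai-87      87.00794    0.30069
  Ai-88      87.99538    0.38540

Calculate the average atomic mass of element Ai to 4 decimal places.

86.4297 Da

The abundance-weighted mean is 0.31391 × 83.95344 + 0.30069 × 87.00794 + 0.38540 × 87.99538
= 26.353824 + 26.162417 + 33.913419 = 86.429660 Da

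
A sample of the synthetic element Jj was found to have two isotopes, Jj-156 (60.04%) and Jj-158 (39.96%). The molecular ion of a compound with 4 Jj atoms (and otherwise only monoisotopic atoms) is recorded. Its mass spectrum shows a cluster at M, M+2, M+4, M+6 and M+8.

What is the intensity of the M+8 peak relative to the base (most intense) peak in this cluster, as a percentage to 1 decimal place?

(0.6004 + 0.3996)^4 gives M 0.1299, M+2 0.3459, M+4 0.3454, M+6 0.1532, M+8 0.0255; the largest is M+2.
P(M+2) = C(4,1) × 0.6004^3 × 0.3996^1 = 4 × 0.21643229 × 0.3996 = 0.345945 (base)
P(M+8) = C(4,4) × 0.6004^0 × 0.3996^4 = 1 × 1.0000 × 0.02549775 = 0.025498
Relative intensity = 0.025498 / 0.345945 × 100 = 7.4

7.4%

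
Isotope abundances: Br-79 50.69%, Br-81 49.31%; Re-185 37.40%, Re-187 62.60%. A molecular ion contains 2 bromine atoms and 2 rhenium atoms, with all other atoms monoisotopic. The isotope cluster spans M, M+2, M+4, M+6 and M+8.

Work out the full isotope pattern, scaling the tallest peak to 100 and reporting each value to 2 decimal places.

Bromine pattern (n=2): 0.25694761 : 0.49990478 : 0.24314761
Rhenium pattern (n=2): 0.139876 : 0.468248 : 0.391876
Convolve the two distributions (both contribute in 2-u steps):
  M: 0.25694761×0.139876 = 0.035941
  M+2: 0.25694761×0.468248 + 0.49990478×0.139876 = 0.190240
  M+4: 0.25694761×0.391876 + 0.49990478×0.468248 + 0.24314761×0.139876 = 0.368782
  M+6: 0.49990478×0.391876 + 0.24314761×0.468248 = 0.309754
  M+8: 0.24314761×0.391876 = 0.095284
Scale to base peak (0.368782) = 100: 9.75 : 51.59 : 100.00 : 83.99 : 25.84

9.75 : 51.59 : 100.00 : 83.99 : 25.84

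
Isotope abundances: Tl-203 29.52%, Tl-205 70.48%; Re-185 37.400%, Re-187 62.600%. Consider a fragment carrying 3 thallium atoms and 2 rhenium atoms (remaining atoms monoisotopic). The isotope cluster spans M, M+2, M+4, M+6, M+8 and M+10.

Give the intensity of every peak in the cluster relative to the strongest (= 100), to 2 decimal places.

1.07 : 11.24 : 46.95 : 97.28 : 100.00 : 40.79

Thallium pattern (n=3): 0.02572463 : 0.18425524 : 0.43991564 : 0.35010449
Rhenium pattern (n=2): 0.139876 : 0.468248 : 0.391876
Convolve the two distributions (both contribute in 2-u steps):
  M: 0.02572463×0.139876 = 0.003598
  M+2: 0.02572463×0.468248 + 0.18425524×0.139876 = 0.037818
  M+4: 0.02572463×0.391876 + 0.18425524×0.468248 + 0.43991564×0.139876 = 0.157892
  M+6: 0.18425524×0.391876 + 0.43991564×0.468248 + 0.35010449×0.139876 = 0.327166
  M+8: 0.43991564×0.391876 + 0.35010449×0.468248 = 0.336328
  M+10: 0.35010449×0.391876 = 0.137198
Scale to base peak (0.336328) = 100: 1.07 : 11.24 : 46.95 : 97.28 : 100.00 : 40.79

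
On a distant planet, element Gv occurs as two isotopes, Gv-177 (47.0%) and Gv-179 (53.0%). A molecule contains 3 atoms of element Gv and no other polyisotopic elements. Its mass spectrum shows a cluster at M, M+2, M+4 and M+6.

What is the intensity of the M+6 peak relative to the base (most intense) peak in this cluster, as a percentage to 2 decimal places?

37.59%

Binomial terms of (0.470 + 0.530)^3: M 0.1038, M+2 0.3512, M+4 0.3961, M+6 0.1489 → M+4 is the base peak.
P(M+4) = C(3,2) × 0.470^1 × 0.530^2 = 3 × 0.4700 × 0.2809 = 0.396069 (base)
P(M+6) = C(3,3) × 0.470^0 × 0.530^3 = 1 × 1.0000 × 0.148877 = 0.148877
Relative intensity = 0.148877 / 0.396069 × 100 = 37.59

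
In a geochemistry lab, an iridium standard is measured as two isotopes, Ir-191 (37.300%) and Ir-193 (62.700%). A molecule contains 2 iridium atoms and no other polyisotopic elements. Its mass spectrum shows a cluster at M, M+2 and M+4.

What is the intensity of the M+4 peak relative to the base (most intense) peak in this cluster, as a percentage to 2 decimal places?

84.05%

Term probabilities: M 0.1391, M+2 0.4677, M+4 0.3931. Base peak = M+2.
P(M+2) = C(2,1) × 0.37300^1 × 0.62700^1 = 2 × 0.3730 × 0.6270 = 0.467742 (base)
P(M+4) = C(2,2) × 0.37300^0 × 0.62700^2 = 1 × 1.0000 × 0.393129 = 0.393129
Relative intensity = 0.393129 / 0.467742 × 100 = 84.05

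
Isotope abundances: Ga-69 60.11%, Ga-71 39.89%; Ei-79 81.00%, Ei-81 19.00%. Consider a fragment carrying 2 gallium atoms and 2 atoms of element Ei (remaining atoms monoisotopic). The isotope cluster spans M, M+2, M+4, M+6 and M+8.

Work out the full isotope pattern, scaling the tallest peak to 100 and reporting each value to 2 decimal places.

Gallium pattern (n=2): 0.36132121 : 0.47955758 : 0.15912121
Element Ei pattern (n=2): 0.6561 : 0.3078 : 0.0361
Convolve the two distributions (both contribute in 2-u steps):
  M: 0.36132121×0.6561 = 0.237063
  M+2: 0.36132121×0.3078 + 0.47955758×0.6561 = 0.425852
  M+4: 0.36132121×0.0361 + 0.47955758×0.3078 + 0.15912121×0.6561 = 0.265051
  M+6: 0.47955758×0.0361 + 0.15912121×0.3078 = 0.066290
  M+8: 0.15912121×0.0361 = 0.005744
Scale to base peak (0.425852) = 100: 55.67 : 100.00 : 62.24 : 15.57 : 1.35

55.67 : 100.00 : 62.24 : 15.57 : 1.35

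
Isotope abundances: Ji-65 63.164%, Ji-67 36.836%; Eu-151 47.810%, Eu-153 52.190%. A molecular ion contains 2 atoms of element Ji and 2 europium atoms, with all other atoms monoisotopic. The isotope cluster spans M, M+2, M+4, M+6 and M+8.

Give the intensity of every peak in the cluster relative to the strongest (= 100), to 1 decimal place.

24.5 : 82.1 : 100.0 : 52.3 : 9.9

Element Ji pattern (n=2): 0.39896909 : 0.46534182 : 0.13568909
Europium pattern (n=2): 0.22857961 : 0.49904078 : 0.27237961
Convolve the two distributions (both contribute in 2-u steps):
  M: 0.39896909×0.22857961 = 0.091196
  M+2: 0.39896909×0.49904078 + 0.46534182×0.22857961 = 0.305469
  M+4: 0.39896909×0.27237961 + 0.46534182×0.49904078 + 0.13568909×0.22857961 = 0.371911
  M+6: 0.46534182×0.27237961 + 0.13568909×0.49904078 = 0.194464
  M+8: 0.13568909×0.27237961 = 0.036959
Scale to base peak (0.371911) = 100: 24.5 : 82.1 : 100.0 : 52.3 : 9.9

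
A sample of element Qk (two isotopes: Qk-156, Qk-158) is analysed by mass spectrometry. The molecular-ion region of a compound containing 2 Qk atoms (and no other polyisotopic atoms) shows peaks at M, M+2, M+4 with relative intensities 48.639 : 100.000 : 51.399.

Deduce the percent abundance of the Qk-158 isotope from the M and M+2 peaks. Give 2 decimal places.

50.69%

Write p for the Qk-156 fraction. I(M+2)/I(M) = [C(2,1)·p^1·(1−p)] / p^2 = 2·(1−p)/p = 100.000/48.639 = 2.0560
(1−p)/p = 2.0560/2 = 1.0280  ⇒  p = 1/(1 + 1.0280) = 0.4931
Qk-156: 49.31%, Qk-158: 50.69%.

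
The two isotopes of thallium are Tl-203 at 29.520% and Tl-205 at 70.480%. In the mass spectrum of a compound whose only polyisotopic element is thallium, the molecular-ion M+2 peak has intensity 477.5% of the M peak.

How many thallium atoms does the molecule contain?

2

With n Tl atoms, P(M+2)/P(M) = C(n,1)·p^(n−1)q / p^n = n·q/p = n · 0.70480/0.29520.
n = 4.775 × 0.29520/0.70480 = 2.00 ≈ 2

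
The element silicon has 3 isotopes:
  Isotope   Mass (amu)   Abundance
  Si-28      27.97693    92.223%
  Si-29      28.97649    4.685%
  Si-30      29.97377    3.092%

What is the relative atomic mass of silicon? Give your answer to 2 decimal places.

28.09 amu

Weight each isotope mass by its fractional abundance: 0.92223 × 27.97693 + 0.04685 × 28.97649 + 0.03092 × 29.97377
= 25.801164 + 1.357549 + 0.926789 = 28.085502 amu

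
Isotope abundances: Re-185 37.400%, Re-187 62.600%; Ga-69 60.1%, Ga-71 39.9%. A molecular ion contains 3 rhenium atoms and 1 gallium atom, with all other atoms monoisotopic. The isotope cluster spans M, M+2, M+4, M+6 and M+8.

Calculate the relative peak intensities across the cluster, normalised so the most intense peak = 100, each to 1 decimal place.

Rhenium pattern (n=3): 0.05231362 : 0.26268713 : 0.43968487 : 0.24531438
Gallium pattern (n=1): 0.6010 : 0.3990
Convolve the two distributions (both contribute in 2-u steps):
  M: 0.05231362×0.6010 = 0.031440
  M+2: 0.05231362×0.3990 + 0.26268713×0.6010 = 0.178748
  M+4: 0.26268713×0.3990 + 0.43968487×0.6010 = 0.369063
  M+6: 0.43968487×0.3990 + 0.24531438×0.6010 = 0.322868
  M+8: 0.24531438×0.3990 = 0.097880
Scale to base peak (0.369063) = 100: 8.5 : 48.4 : 100.0 : 87.5 : 26.5

8.5 : 48.4 : 100.0 : 87.5 : 26.5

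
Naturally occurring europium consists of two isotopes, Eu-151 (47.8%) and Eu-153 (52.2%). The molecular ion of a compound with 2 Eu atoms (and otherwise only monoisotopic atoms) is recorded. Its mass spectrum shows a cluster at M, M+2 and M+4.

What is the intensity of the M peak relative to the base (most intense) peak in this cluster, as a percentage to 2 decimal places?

Term probabilities: M 0.2285, M+2 0.4990, M+4 0.2725. Base peak = M+2.
P(M+2) = C(2,1) × 0.478^1 × 0.522^1 = 2 × 0.4780 × 0.5220 = 0.499032 (base)
P(M) = C(2,0) × 0.478^2 × 0.522^0 = 1 × 0.228484 × 1.0000 = 0.228484
Relative intensity = 0.228484 / 0.499032 × 100 = 45.79

45.79%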